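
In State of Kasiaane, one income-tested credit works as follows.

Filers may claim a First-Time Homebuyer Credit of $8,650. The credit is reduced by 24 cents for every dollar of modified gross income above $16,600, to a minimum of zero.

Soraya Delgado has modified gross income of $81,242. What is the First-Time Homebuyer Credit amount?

First-Time Homebuyer Credit: 24% of the $64,642 excess over $16,600 is $15,514.08 ≥ base, so the credit is $0.

$0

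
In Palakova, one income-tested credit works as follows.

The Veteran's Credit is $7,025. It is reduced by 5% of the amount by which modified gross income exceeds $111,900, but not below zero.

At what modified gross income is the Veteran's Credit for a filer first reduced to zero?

$252,400

The credit falls by 5% of each dollar above $111,900, so it reaches zero when the excess is $7,025 / 5% = $140,500: income = $111,900 + $140,500 = $252,400.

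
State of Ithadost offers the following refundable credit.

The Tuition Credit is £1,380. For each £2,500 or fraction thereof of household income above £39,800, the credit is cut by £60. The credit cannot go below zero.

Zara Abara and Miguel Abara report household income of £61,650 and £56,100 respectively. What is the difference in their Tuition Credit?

£120

Zara (£61,650): Tuition Credit: income exceeds £39,800 by £21,850, which is 9 full-or-partial £2,500 increments; reduction = 9 × £60 = £540, leaving £840.
Miguel (£56,100): Tuition Credit: income exceeds £39,800 by £16,300, which is 7 full-or-partial £2,500 increments; reduction = 7 × £60 = £420, leaving £960.
Difference: |£840 − £960| = £120.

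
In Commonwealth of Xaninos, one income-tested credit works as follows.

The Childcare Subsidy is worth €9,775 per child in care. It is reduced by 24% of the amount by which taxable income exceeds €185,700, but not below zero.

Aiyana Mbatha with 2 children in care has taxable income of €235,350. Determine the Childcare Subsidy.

Childcare Subsidy: base = 2 × €9,775 = €19,550. 24% of the €49,650 excess over €185,700 is €11,916; credit = €19,550 − €11,916 = €7,634.

€7,634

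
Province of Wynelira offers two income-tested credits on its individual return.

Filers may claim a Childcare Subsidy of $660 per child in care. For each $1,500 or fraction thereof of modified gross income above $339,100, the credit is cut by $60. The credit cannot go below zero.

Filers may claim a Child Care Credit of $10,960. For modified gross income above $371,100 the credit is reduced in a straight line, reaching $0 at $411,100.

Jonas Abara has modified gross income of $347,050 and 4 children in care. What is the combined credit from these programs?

$13,240

Childcare Subsidy: base = 4 × $660 = $2,640. income exceeds $339,100 by $7,950, which is 6 full-or-partial $1,500 increments; reduction = 6 × $60 = $360, leaving $2,280.
Child Care Credit: $347,050 is at or below the $371,100 threshold, so the full $10,960 applies.
Total: $2,280 + $10,960 = $13,240.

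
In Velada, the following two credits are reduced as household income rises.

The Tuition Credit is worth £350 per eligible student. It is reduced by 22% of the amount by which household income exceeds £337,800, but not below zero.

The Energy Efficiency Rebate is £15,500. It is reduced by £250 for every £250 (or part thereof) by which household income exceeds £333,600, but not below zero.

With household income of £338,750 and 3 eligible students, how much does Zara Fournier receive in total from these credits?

Tuition Credit: base = 3 × £350 = £1,050. 22% of the £950 excess over £337,800 is £209; credit = £1,050 − £209 = £841.
Energy Efficiency Rebate: income exceeds £333,600 by £5,150, which is 21 full-or-partial £250 increments; reduction = 21 × £250 = £5,250, leaving £10,250.
Total: £841 + £10,250 = £11,091.

£11,091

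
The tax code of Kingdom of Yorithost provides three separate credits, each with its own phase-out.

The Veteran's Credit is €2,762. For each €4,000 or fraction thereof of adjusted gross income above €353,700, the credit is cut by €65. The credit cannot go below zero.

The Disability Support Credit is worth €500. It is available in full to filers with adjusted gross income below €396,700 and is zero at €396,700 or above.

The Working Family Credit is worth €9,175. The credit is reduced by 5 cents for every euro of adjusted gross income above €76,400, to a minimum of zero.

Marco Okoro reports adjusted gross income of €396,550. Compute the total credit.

€2,547

Veteran's Credit: income exceeds €353,700 by €42,850, which is 11 full-or-partial €4,000 increments; reduction = 11 × €65 = €715, leaving €2,047.
Disability Support Credit: €396,550 is below the €396,700 cutoff, so the full €500 applies.
Working Family Credit: 5% of the €320,150 excess over €76,400 is €16,007.50 ≥ base, so the credit is €0.
Total: €2,047 + €500 + €0 = €2,547.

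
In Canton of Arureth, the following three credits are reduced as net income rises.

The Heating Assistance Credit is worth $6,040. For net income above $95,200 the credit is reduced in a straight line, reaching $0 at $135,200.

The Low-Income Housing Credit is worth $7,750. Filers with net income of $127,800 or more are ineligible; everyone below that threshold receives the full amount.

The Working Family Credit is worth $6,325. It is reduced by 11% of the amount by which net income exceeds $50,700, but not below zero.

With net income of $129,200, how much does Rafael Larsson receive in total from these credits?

Heating Assistance Credit: $129,200 is $34,000 into a $40,000 phase-out range, leaving 6,000/40,000 of the credit: $6,040 × 6,000/40,000 = $906.
Low-Income Housing Credit: $129,200 meets or exceeds the $127,800 cutoff, so the credit is $0.
Working Family Credit: 11% of the $78,500 excess over $50,700 is $8,635 ≥ base, so the credit is $0.
Total: $906 + $0 + $0 = $906.

$906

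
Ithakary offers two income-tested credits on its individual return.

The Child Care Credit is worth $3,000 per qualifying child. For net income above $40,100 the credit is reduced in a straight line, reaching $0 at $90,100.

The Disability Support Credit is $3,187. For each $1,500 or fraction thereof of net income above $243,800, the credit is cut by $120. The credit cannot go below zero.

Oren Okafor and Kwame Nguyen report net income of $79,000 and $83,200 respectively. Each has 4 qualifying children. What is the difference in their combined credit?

Oren ($79,000): Child Care Credit: base = 4 × $3,000 = $12,000. $79,000 is $38,900 into a $50,000 phase-out range, leaving 11,100/50,000 of the credit: $12,000 × 11,100/50,000 = $2,664. Disability Support Credit: $79,000 is at or below the $243,800 threshold, so the full $3,187 applies. total $2,664 + $3,187 = $5,851
Kwame ($83,200): Child Care Credit: base = 4 × $3,000 = $12,000. $83,200 is $43,100 into a $50,000 phase-out range, leaving 6,900/50,000 of the credit: $12,000 × 6,900/50,000 = $1,656. Disability Support Credit: $83,200 is at or below the $243,800 threshold, so the full $3,187 applies. total $1,656 + $3,187 = $4,843
Difference: |$5,851 − $4,843| = $1,008.

$1,008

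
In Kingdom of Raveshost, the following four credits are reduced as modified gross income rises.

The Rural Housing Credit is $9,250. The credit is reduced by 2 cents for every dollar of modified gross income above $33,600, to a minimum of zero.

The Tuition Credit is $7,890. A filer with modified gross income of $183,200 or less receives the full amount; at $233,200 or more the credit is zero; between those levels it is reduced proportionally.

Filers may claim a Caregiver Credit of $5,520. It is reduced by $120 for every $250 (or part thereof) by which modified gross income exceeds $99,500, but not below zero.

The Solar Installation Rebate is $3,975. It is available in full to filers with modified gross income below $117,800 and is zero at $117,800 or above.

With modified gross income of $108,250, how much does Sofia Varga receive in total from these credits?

$20,942

Rural Housing Credit: 2% of the $74,650 excess over $33,600 is $1,493; credit = $9,250 − $1,493 = $7,757.
Tuition Credit: $108,250 is at or below the $183,200 threshold, so the full $7,890 applies.
Caregiver Credit: income exceeds $99,500 by $8,750, which is 35 full-or-partial $250 increments; reduction = 35 × $120 = $4,200, leaving $1,320.
Solar Installation Rebate: $108,250 is below the $117,800 cutoff, so the full $3,975 applies.
Total: $7,757 + $7,890 + $1,320 + $3,975 = $20,942.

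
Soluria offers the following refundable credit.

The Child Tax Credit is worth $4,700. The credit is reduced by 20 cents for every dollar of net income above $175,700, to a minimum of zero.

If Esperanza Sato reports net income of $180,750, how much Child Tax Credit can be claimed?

$3,690

Child Tax Credit: 20% of the $5,050 excess over $175,700 is $1,010; credit = $4,700 − $1,010 = $3,690.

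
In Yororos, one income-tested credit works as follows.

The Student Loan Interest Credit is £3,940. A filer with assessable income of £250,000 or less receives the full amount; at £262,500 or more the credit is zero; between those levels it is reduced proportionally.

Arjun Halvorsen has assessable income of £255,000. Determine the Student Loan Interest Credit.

£2,364

Student Loan Interest Credit: £255,000 is £5,000 into a £12,500 phase-out range, leaving 7,500/12,500 of the credit: £3,940 × 7,500/12,500 = £2,364.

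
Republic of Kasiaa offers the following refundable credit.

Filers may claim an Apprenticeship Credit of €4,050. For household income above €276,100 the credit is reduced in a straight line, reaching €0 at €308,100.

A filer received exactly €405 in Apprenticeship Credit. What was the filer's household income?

€405 is 405/4,050 of the full €4,050, so 3,645/4,050 of the €32,000 range has been used: income = €276,100 + €32,000 × 3,645/4,050 = €304,900.

€304,900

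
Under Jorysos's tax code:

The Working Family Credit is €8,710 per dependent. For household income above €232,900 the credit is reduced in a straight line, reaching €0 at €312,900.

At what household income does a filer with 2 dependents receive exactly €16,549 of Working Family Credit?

Full credit = 2 × €8,710 = €17,420.
€16,549 is 16,549/17,420 of the full €17,420, so 871/17,420 of the €80,000 range has been used: income = €232,900 + €80,000 × 871/17,420 = €236,900.

€236,900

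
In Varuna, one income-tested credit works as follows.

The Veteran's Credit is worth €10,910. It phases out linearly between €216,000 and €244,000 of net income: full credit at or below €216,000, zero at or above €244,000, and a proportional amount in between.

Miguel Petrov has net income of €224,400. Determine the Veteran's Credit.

Veteran's Credit: €224,400 is €8,400 into a €28,000 phase-out range, leaving 19,600/28,000 of the credit: €10,910 × 19,600/28,000 = €7,637.

€7,637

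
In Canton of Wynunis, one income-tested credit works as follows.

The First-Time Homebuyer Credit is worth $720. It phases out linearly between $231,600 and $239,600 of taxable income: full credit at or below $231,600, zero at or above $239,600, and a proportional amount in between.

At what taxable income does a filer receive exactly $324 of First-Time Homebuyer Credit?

$236,000

$324 is 324/720 of the full $720, so 396/720 of the $8,000 range has been used: income = $231,600 + $8,000 × 396/720 = $236,000.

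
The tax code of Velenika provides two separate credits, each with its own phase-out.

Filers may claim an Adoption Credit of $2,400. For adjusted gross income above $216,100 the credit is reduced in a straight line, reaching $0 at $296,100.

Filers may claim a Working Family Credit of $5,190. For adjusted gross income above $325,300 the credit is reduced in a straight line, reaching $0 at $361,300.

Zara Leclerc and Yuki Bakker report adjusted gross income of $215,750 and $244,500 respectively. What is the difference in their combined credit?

Zara ($215,750): Adoption Credit: $215,750 is at or below the $216,100 threshold, so the full $2,400 applies. Working Family Credit: $215,750 is at or below the $325,300 threshold, so the full $5,190 applies. total $2,400 + $5,190 = $7,590
Yuki ($244,500): Adoption Credit: $244,500 is $28,400 into a $80,000 phase-out range, leaving 51,600/80,000 of the credit: $2,400 × 51,600/80,000 = $1,548. Working Family Credit: $244,500 is at or below the $325,300 threshold, so the full $5,190 applies. total $1,548 + $5,190 = $6,738
Difference: |$7,590 − $6,738| = $852.

$852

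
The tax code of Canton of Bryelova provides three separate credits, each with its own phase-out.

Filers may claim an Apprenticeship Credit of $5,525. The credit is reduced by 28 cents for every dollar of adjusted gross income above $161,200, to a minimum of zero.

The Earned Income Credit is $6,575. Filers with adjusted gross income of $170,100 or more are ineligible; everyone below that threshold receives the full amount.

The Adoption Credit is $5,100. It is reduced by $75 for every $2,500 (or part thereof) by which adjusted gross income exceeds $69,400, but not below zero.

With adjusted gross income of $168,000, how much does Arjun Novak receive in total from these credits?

$12,296

Apprenticeship Credit: 28% of the $6,800 excess over $161,200 is $1,904; credit = $5,525 − $1,904 = $3,621.
Earned Income Credit: $168,000 is below the $170,100 cutoff, so the full $6,575 applies.
Adoption Credit: income exceeds $69,400 by $98,600, which is 40 full-or-partial $2,500 increments; reduction = 40 × $75 = $3,000, leaving $2,100.
Total: $3,621 + $6,575 + $2,100 = $12,296.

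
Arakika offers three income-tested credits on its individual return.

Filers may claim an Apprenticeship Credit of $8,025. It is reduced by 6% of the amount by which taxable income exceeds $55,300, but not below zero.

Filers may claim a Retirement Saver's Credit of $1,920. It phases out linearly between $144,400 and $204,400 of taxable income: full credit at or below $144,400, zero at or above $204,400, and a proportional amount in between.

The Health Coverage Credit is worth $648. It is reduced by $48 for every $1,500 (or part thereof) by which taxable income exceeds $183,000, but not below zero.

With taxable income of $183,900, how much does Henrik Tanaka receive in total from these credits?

Apprenticeship Credit: 6% of the $128,600 excess over $55,300 is $7,716; credit = $8,025 − $7,716 = $309.
Retirement Saver's Credit: $183,900 is $39,500 into a $60,000 phase-out range, leaving 20,500/60,000 of the credit: $1,920 × 20,500/60,000 = $656.
Health Coverage Credit: income exceeds $183,000 by $900, which is 1 full-or-partial $1,500 increment; reduction = 1 × $48 = $48, leaving $600.
Total: $309 + $656 + $600 = $1,565.

$1,565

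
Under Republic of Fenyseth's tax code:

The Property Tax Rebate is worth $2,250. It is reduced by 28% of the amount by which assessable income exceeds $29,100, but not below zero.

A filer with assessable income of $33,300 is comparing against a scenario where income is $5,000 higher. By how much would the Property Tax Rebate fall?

At $33,300 — 28% of the $4,200 excess over $29,100 is $1,176; credit = $2,250 − $1,176 = $1,074.
At $38,300 — 28% of the $9,200 excess over $29,100 is $2,576 ≥ base, so the credit is $0.
Lost: $1,074 − $0 = $1,074.

$1,074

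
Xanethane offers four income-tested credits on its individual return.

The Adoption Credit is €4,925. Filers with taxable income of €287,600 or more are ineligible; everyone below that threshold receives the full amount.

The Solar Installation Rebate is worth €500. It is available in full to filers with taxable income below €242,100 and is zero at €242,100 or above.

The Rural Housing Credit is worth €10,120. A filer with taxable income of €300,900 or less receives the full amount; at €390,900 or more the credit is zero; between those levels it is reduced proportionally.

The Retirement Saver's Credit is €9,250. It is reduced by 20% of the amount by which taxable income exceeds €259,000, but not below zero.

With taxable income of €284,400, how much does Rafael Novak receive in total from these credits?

Adoption Credit: €284,400 is below the €287,600 cutoff, so the full €4,925 applies.
Solar Installation Rebate: €284,400 meets or exceeds the €242,100 cutoff, so the credit is €0.
Rural Housing Credit: €284,400 is at or below the €300,900 threshold, so the full €10,120 applies.
Retirement Saver's Credit: 20% of the €25,400 excess over €259,000 is €5,080; credit = €9,250 − €5,080 = €4,170.
Total: €4,925 + €0 + €10,120 + €4,170 = €19,215.

€19,215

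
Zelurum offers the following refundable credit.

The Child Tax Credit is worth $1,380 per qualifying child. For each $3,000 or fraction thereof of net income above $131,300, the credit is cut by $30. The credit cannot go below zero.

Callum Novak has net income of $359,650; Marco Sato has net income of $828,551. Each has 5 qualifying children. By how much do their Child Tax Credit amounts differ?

$4,590

Callum ($359,650): Child Tax Credit: base = 5 × $1,380 = $6,900. income exceeds $131,300 by $228,350, which is 77 full-or-partial $3,000 increments; reduction = 77 × $30 = $2,310, leaving $4,590.
Marco ($828,551): Child Tax Credit: base = 5 × $1,380 = $6,900. income exceeds $131,300 by $697,251 → 233 increments × $30 = $6,990 ≥ base, so the credit is $0.
Difference: |$4,590 − $0| = $4,590.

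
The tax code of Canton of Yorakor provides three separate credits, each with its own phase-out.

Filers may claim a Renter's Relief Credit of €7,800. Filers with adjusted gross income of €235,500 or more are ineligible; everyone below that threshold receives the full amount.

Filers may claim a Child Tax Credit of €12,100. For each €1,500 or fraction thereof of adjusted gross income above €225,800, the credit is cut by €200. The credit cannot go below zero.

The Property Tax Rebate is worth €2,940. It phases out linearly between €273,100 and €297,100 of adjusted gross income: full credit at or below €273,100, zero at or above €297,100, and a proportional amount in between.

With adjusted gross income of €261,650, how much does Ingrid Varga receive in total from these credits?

Renter's Relief Credit: €261,650 meets or exceeds the €235,500 cutoff, so the credit is €0.
Child Tax Credit: income exceeds €225,800 by €35,850, which is 24 full-or-partial €1,500 increments; reduction = 24 × €200 = €4,800, leaving €7,300.
Property Tax Rebate: €261,650 is at or below the €273,100 threshold, so the full €2,940 applies.
Total: €0 + €7,300 + €2,940 = €10,240.

€10,240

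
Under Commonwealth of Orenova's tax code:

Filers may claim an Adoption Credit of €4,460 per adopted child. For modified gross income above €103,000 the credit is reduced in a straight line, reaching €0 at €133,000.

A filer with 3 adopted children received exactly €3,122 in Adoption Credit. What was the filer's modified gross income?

€126,000

Full credit = 3 × €4,460 = €13,380.
€3,122 is 3,122/13,380 of the full €13,380, so 10,258/13,380 of the €30,000 range has been used: income = €103,000 + €30,000 × 10,258/13,380 = €126,000.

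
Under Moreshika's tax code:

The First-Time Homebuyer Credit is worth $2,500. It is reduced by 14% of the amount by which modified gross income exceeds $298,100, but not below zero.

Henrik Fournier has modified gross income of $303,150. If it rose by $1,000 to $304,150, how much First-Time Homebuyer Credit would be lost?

$140

At $303,150 — 14% of the $5,050 excess over $298,100 is $707; credit = $2,500 − $707 = $1,793.
At $304,150 — 14% of the $6,050 excess over $298,100 is $847; credit = $2,500 − $847 = $1,653.
Lost: $1,793 − $1,653 = $140.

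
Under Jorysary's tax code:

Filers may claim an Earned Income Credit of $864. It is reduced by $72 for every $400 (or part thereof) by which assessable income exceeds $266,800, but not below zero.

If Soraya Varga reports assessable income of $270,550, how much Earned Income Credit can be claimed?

Earned Income Credit: income exceeds $266,800 by $3,750, which is 10 full-or-partial $400 increments; reduction = 10 × $72 = $720, leaving $144.

$144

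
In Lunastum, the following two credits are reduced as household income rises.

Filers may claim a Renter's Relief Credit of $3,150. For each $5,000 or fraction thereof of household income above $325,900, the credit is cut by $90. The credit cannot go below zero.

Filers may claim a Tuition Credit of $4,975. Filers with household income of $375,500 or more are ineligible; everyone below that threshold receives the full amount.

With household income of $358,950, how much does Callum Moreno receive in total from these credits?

Renter's Relief Credit: income exceeds $325,900 by $33,050, which is 7 full-or-partial $5,000 increments; reduction = 7 × $90 = $630, leaving $2,520.
Tuition Credit: $358,950 is below the $375,500 cutoff, so the full $4,975 applies.
Total: $2,520 + $4,975 = $7,495.

$7,495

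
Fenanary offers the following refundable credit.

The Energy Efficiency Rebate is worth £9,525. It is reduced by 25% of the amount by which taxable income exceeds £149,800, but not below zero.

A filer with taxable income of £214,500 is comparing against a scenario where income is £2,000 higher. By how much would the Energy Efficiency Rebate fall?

£0

At £214,500 — 25% of the £64,700 excess over £149,800 is £16,175 ≥ base, so the credit is £0.
At £216,500 — 25% of the £66,700 excess over £149,800 is £16,675 ≥ base, so the credit is £0.
Lost: £0 − £0 = £0.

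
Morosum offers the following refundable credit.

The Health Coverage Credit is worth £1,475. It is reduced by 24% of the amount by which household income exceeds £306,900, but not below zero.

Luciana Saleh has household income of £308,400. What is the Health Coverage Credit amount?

£1,115

Health Coverage Credit: 24% of the £1,500 excess over £306,900 is £360; credit = £1,475 − £360 = £1,115.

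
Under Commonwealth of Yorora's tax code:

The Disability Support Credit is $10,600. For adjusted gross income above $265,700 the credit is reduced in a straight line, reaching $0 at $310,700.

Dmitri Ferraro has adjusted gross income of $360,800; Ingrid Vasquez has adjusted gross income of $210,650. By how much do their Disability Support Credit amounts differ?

Dmitri ($360,800): Disability Support Credit: $360,800 is at or above $310,700, so the credit is $0.
Ingrid ($210,650): Disability Support Credit: $210,650 is at or below the $265,700 threshold, so the full $10,600 applies.
Difference: |$0 − $10,600| = $10,600.

$10,600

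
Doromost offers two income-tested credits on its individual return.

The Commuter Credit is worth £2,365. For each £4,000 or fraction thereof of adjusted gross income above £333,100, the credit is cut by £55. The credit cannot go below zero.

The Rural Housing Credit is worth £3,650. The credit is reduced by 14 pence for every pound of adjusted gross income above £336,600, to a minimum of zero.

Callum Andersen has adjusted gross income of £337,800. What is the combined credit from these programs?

Commuter Credit: income exceeds £333,100 by £4,700, which is 2 full-or-partial £4,000 increments; reduction = 2 × £55 = £110, leaving £2,255.
Rural Housing Credit: 14% of the £1,200 excess over £336,600 is £168; credit = £3,650 − £168 = £3,482.
Total: £2,255 + £3,482 = £5,737.

£5,737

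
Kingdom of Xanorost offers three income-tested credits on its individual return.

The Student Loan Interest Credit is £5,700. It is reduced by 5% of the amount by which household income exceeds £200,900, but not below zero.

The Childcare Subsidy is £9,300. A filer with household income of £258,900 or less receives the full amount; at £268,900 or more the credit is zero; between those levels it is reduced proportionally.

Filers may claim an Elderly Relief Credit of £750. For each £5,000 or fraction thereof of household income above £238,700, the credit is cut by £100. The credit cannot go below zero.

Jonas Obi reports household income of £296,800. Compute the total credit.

Student Loan Interest Credit: 5% of the £95,900 excess over £200,900 is £4,795; credit = £5,700 − £4,795 = £905.
Childcare Subsidy: £296,800 is at or above £268,900, so the credit is £0.
Elderly Relief Credit: income exceeds £238,700 by £58,100 → 12 increments × £100 = £1,200 ≥ base, so the credit is £0.
Total: £905 + £0 + £0 = £905.

£905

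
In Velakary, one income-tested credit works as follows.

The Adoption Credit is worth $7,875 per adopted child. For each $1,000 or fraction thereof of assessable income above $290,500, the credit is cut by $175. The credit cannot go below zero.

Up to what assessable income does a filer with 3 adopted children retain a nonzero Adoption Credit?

$424,500

Full credit = 3 × $7,875 = $23,625.
After 134 increments the reduction is 134 × $175 = $23,450, leaving $175; one more increment wipes it out. Increment 134 ends at excess 134 × $1,000 = $134,000, so the highest qualifying income is $290,500 + $134,000 = $424,500.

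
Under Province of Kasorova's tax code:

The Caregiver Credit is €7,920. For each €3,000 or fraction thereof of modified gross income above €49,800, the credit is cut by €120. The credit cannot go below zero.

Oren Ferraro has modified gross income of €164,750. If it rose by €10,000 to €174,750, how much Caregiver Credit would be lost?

€360

At €164,750 — income exceeds €49,800 by €114,950, which is 39 full-or-partial €3,000 increments; reduction = 39 × €120 = €4,680, leaving €3,240.
At €174,750 — income exceeds €49,800 by €124,950, which is 42 full-or-partial €3,000 increments; reduction = 42 × €120 = €5,040, leaving €2,880.
Lost: €3,240 − €2,880 = €360.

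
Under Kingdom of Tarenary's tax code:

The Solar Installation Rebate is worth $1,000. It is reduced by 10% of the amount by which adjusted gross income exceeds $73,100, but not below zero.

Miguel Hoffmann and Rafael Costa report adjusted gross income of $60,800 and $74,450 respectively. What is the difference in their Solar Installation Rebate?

Miguel ($60,800): Solar Installation Rebate: $60,800 is at or below the $73,100 threshold, so the full $1,000 applies.
Rafael ($74,450): Solar Installation Rebate: 10% of the $1,350 excess over $73,100 is $135; credit = $1,000 − $135 = $865.
Difference: |$1,000 − $865| = $135.

$135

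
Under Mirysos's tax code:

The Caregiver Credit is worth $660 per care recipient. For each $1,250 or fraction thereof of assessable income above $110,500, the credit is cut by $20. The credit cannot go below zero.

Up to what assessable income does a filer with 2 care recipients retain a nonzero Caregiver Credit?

$191,750

Full credit = 2 × $660 = $1,320.
After 65 increments the reduction is 65 × $20 = $1,300, leaving $20; one more increment wipes it out. Increment 65 ends at excess 65 × $1,250 = $81,250, so the highest qualifying income is $110,500 + $81,250 = $191,750.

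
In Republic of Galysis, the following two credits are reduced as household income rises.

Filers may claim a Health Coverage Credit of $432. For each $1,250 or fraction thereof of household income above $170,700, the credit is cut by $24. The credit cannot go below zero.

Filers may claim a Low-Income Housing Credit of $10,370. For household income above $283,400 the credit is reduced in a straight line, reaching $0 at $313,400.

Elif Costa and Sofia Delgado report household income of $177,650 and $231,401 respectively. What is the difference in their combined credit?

Elif ($177,650): Health Coverage Credit: income exceeds $170,700 by $6,950, which is 6 full-or-partial $1,250 increments; reduction = 6 × $24 = $144, leaving $288. Low-Income Housing Credit: $177,650 is at or below the $283,400 threshold, so the full $10,370 applies. total $288 + $10,370 = $10,658
Sofia ($231,401): Health Coverage Credit: income exceeds $170,700 by $60,701 → 49 increments × $24 = $1,176 ≥ base, so the credit is $0. Low-Income Housing Credit: $231,401 is at or below the $283,400 threshold, so the full $10,370 applies. total $0 + $10,370 = $10,370
Difference: |$10,658 − $10,370| = $288.

$288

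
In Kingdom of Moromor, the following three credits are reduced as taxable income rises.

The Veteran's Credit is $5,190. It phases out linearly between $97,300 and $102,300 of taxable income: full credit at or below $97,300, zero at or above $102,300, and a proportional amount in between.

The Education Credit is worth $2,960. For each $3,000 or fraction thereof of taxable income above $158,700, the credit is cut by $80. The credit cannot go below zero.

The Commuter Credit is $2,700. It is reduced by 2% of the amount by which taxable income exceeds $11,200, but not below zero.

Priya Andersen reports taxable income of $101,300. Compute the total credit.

Veteran's Credit: $101,300 is $4,000 into a $5,000 phase-out range, leaving 1,000/5,000 of the credit: $5,190 × 1,000/5,000 = $1,038.
Education Credit: $101,300 is at or below the $158,700 threshold, so the full $2,960 applies.
Commuter Credit: 2% of the $90,100 excess over $11,200 is $1,802; credit = $2,700 − $1,802 = $898.
Total: $1,038 + $2,960 + $898 = $4,896.

$4,896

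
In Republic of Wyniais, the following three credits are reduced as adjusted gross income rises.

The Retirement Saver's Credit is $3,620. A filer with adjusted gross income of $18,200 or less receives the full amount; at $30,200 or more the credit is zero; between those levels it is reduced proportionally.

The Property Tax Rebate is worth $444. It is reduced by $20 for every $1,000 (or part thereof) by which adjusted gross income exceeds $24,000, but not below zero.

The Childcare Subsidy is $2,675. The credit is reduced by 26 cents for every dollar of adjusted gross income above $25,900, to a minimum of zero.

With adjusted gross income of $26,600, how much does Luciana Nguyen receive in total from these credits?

Retirement Saver's Credit: $26,600 is $8,400 into a $12,000 phase-out range, leaving 3,600/12,000 of the credit: $3,620 × 3,600/12,000 = $1,086.
Property Tax Rebate: income exceeds $24,000 by $2,600, which is 3 full-or-partial $1,000 increments; reduction = 3 × $20 = $60, leaving $384.
Childcare Subsidy: 26% of the $700 excess over $25,900 is $182; credit = $2,675 − $182 = $2,493.
Total: $1,086 + $384 + $2,493 = $3,963.

$3,963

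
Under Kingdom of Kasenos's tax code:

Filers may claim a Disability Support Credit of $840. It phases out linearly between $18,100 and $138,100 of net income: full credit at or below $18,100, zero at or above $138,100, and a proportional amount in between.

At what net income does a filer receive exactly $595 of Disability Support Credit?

$595 is 595/840 of the full $840, so 245/840 of the $120,000 range has been used: income = $18,100 + $120,000 × 245/840 = $53,100.

$53,100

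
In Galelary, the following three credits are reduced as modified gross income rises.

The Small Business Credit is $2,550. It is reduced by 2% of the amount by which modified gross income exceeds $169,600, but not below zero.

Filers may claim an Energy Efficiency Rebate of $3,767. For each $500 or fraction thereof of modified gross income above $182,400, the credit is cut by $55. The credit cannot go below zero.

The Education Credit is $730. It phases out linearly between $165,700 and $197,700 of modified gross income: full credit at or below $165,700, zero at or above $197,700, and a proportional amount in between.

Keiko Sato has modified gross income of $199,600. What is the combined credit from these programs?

Small Business Credit: 2% of the $30,000 excess over $169,600 is $600; credit = $2,550 − $600 = $1,950.
Energy Efficiency Rebate: income exceeds $182,400 by $17,200, which is 35 full-or-partial $500 increments; reduction = 35 × $55 = $1,925, leaving $1,842.
Education Credit: $199,600 is at or above $197,700, so the credit is $0.
Total: $1,950 + $1,842 + $0 = $3,792.

$3,792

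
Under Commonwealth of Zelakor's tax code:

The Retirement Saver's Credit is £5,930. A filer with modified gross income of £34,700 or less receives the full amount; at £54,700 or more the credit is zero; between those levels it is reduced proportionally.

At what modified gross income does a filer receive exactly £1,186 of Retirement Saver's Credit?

£1,186 is 1,186/5,930 of the full £5,930, so 4,744/5,930 of the £20,000 range has been used: income = £34,700 + £20,000 × 4,744/5,930 = £50,700.

£50,700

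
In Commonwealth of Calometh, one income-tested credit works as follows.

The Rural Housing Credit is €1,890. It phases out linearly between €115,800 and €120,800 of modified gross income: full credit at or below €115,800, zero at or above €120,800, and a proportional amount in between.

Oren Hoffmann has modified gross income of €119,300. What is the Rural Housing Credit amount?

Rural Housing Credit: €119,300 is €3,500 into a €5,000 phase-out range, leaving 1,500/5,000 of the credit: €1,890 × 1,500/5,000 = €567.

€567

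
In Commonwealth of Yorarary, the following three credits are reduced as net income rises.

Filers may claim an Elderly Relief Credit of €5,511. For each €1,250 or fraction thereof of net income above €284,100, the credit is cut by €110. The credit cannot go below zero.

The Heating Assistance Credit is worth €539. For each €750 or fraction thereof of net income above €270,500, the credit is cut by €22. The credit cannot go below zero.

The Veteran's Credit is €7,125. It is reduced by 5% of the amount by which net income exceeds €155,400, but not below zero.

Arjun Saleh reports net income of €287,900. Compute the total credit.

€5,582

Elderly Relief Credit: income exceeds €284,100 by €3,800, which is 4 full-or-partial €1,250 increments; reduction = 4 × €110 = €440, leaving €5,071.
Heating Assistance Credit: income exceeds €270,500 by €17,400, which is 24 full-or-partial €750 increments; reduction = 24 × €22 = €528, leaving €11.
Veteran's Credit: 5% of the €132,500 excess over €155,400 is €6,625; credit = €7,125 − €6,625 = €500.
Total: €5,071 + €11 + €500 = €5,582.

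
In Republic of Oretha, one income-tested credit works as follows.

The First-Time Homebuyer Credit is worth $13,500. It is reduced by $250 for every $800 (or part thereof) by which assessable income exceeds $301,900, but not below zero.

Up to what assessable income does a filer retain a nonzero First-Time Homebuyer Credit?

$344,300

After 53 increments the reduction is 53 × $250 = $13,250, leaving $250; one more increment wipes it out. Increment 53 ends at excess 53 × $800 = $42,400, so the highest qualifying income is $301,900 + $42,400 = $344,300.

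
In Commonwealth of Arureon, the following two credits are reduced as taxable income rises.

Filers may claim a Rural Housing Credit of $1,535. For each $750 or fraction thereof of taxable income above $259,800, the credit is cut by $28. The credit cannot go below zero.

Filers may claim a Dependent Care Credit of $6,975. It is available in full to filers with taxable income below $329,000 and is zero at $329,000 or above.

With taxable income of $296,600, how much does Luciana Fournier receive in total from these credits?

Rural Housing Credit: income exceeds $259,800 by $36,800, which is 50 full-or-partial $750 increments; reduction = 50 × $28 = $1,400, leaving $135.
Dependent Care Credit: $296,600 is below the $329,000 cutoff, so the full $6,975 applies.
Total: $135 + $6,975 = $7,110.

$7,110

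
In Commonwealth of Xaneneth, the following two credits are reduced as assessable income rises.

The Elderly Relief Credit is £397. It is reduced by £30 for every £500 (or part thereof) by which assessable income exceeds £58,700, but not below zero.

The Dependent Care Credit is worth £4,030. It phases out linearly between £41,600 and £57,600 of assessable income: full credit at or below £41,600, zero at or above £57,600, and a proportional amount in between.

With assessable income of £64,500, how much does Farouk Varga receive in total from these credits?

£37

Elderly Relief Credit: income exceeds £58,700 by £5,800, which is 12 full-or-partial £500 increments; reduction = 12 × £30 = £360, leaving £37.
Dependent Care Credit: £64,500 is at or above £57,600, so the credit is £0.
Total: £37 + £0 = £37.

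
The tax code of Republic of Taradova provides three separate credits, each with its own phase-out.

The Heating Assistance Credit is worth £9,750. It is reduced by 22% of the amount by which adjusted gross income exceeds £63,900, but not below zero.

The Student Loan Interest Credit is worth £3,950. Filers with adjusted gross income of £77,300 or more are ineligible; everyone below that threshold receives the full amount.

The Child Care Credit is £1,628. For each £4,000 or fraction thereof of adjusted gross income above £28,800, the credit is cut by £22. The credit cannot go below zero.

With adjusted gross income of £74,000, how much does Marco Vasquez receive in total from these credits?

£12,842

Heating Assistance Credit: 22% of the £10,100 excess over £63,900 is £2,222; credit = £9,750 − £2,222 = £7,528.
Student Loan Interest Credit: £74,000 is below the £77,300 cutoff, so the full £3,950 applies.
Child Care Credit: income exceeds £28,800 by £45,200, which is 12 full-or-partial £4,000 increments; reduction = 12 × £22 = £264, leaving £1,364.
Total: £7,528 + £3,950 + £1,364 = £12,842.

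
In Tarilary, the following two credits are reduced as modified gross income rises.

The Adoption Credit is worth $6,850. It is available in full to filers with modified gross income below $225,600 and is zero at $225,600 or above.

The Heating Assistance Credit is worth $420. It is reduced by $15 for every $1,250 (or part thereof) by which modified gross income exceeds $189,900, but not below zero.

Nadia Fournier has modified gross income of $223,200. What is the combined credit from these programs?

$6,865

Adoption Credit: $223,200 is below the $225,600 cutoff, so the full $6,850 applies.
Heating Assistance Credit: income exceeds $189,900 by $33,300, which is 27 full-or-partial $1,250 increments; reduction = 27 × $15 = $405, leaving $15.
Total: $6,850 + $15 = $6,865.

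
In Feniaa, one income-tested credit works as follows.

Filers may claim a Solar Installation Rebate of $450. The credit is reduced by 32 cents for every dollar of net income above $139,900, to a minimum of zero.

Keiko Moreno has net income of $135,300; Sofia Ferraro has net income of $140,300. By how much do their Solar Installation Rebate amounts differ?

Keiko ($135,300): Solar Installation Rebate: $135,300 is at or below the $139,900 threshold, so the full $450 applies.
Sofia ($140,300): Solar Installation Rebate: 32% of the $400 excess over $139,900 is $128; credit = $450 − $128 = $322.
Difference: |$450 − $322| = $128.

$128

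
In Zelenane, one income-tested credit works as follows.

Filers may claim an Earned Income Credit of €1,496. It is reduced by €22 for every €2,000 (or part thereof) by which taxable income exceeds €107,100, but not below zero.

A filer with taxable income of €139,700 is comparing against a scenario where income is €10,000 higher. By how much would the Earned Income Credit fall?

€110

At €139,700 — income exceeds €107,100 by €32,600, which is 17 full-or-partial €2,000 increments; reduction = 17 × €22 = €374, leaving €1,122.
At €149,700 — income exceeds €107,100 by €42,600, which is 22 full-or-partial €2,000 increments; reduction = 22 × €22 = €484, leaving €1,012.
Lost: €1,122 − €1,012 = €110.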